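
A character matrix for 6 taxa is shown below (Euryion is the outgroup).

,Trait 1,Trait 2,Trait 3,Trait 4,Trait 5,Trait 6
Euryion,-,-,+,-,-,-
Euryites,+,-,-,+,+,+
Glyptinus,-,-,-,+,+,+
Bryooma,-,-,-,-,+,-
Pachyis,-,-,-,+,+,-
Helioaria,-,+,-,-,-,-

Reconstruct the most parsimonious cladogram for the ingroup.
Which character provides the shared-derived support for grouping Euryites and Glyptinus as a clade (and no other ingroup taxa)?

Trait 6

Character polarity is set by the outgroup: the derived state is whichever differs from the outgroup's state, so for Trait 3 the derived state is '-', and for the remaining characters it is '+'.
Trait 1: derived state '+' in Euryites only — an autapomorphy, so it tells us nothing about relationships among taxa.
Trait 2: derived state '+' in Helioaria only — an autapomorphy, so it tells us nothing about relationships among taxa.
Trait 3 (derived state '-') is shared by all ingroup taxa — unites the whole ingroup.
Only Euryites, Glyptinus, and Pachyis show the derived state '+' for Trait 4, supporting them as a clade.
Trait 5 (derived state '+') is shared by Bryooma, Euryites, Glyptinus, and Pachyis — a synapomorphy uniting that clade.
Only Euryites and Glyptinus show the derived state '+' for Trait 6, supporting them as a clade.
Most parsimonious ingroup topology: ((((Euryites,Glyptinus),Pachyis),Bryooma),Helioaria).
The clade {Euryites, Glyptinus} is supported by Trait 6: its derived state '+' occurs in exactly those taxa and in no other taxon (including the outgroup).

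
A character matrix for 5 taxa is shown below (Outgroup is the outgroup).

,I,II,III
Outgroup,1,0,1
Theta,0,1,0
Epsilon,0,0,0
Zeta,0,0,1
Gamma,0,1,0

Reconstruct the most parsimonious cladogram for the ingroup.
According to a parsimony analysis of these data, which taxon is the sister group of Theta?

Gamma

Character polarity is set by the outgroup: the derived state is whichever differs from the outgroup's state, so for I, III the derived state is '0', and for the remaining characters it is '1'.
All ingroup taxa share the derived state '0' for I; it defines the ingroup but does not resolve relationships within it.
II: derived state '1' in Gamma and Theta only — synapomorphy for {Gamma, Theta}.
Only Epsilon, Gamma, and Theta show the derived state '0' for III, supporting them as a clade.
Most parsimonious ingroup topology: (((Theta,Gamma),Epsilon),Zeta).
Theta and Gamma form a cherry on this tree, so they are sister taxa.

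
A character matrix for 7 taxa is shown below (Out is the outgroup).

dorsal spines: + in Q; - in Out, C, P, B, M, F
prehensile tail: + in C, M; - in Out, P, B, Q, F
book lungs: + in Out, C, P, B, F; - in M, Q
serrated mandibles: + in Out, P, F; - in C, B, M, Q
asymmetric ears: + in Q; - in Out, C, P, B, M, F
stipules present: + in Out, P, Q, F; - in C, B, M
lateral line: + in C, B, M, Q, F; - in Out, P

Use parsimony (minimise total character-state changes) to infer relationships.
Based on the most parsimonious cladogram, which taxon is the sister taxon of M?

Character polarity is set by the outgroup: the derived state is whichever differs from the outgroup's state, so for book lungs, serrated mandibles, stipules present the derived state is '-', and for the remaining characters it is '+'.
dorsal spines: derived state '+' in Q only — an autapomorphy, so it tells us nothing about relationships among taxa.
prehensile tail (derived state '+') is shared by C and M — a synapomorphy uniting that clade.
book lungs groups M and Q, which is incompatible with the clades supported by the remaining characters; treating it as convergent (homoplasy) costs fewer steps than any alternative tree.
serrated mandibles: derived state '-' in B, C, M, and Q only — synapomorphy for {B, C, M, Q}.
asymmetric ears: derived state '+' in Q only — an autapomorphy, so it tells us nothing about relationships among taxa.
stipules present: derived state '-' in B, C, and M only — synapomorphy for {B, C, M}.
lateral line (derived state '+') is shared by B, C, F, M, and Q — a synapomorphy uniting that clade.
Most parsimonious ingroup topology: (((((C,M),B),Q),F),P).
M and C form a cherry on this tree, so they are sister taxa.

C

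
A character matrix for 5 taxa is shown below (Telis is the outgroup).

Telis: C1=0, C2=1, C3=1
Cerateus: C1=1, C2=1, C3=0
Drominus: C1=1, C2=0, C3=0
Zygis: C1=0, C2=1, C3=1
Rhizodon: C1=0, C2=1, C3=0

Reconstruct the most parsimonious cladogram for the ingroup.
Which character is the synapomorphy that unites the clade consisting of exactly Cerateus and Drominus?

C1

Character polarity is set by the outgroup: the derived state is whichever differs from the outgroup's state, so for C2, C3 the derived state is '0', and for the remaining characters it is '1'.
Only Cerateus and Drominus show the derived state '1' for C1, supporting them as a clade.
C2 (derived state '0') is unique to Drominus (autapomorphy; uninformative for grouping).
Only Cerateus, Drominus, and Rhizodon show the derived state '0' for C3, supporting them as a clade.
Most parsimonious ingroup topology: (((Cerateus,Drominus),Rhizodon),Zygis).
The clade {Cerateus, Drominus} is supported by C1: its derived state '1' occurs in exactly those taxa and in no other taxon (including the outgroup).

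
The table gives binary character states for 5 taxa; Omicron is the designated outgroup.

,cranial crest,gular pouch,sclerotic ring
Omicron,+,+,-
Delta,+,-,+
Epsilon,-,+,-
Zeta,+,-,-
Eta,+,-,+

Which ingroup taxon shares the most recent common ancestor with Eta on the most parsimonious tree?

Delta

Character polarity is set by the outgroup: the derived state is whichever differs from the outgroup's state, so for cranial crest, gular pouch the derived state is '-', and for the remaining characters it is '+'.
cranial crest (derived state '-') is unique to Epsilon (autapomorphy; uninformative for grouping).
gular pouch (derived state '-') is shared by Delta, Eta, and Zeta — a synapomorphy uniting that clade.
Only Delta and Eta show the derived state '+' for sclerotic ring, supporting them as a clade.
Most parsimonious ingroup topology: (((Delta,Eta),Zeta),Epsilon).
Eta and Delta form a cherry on this tree, so they are sister taxa.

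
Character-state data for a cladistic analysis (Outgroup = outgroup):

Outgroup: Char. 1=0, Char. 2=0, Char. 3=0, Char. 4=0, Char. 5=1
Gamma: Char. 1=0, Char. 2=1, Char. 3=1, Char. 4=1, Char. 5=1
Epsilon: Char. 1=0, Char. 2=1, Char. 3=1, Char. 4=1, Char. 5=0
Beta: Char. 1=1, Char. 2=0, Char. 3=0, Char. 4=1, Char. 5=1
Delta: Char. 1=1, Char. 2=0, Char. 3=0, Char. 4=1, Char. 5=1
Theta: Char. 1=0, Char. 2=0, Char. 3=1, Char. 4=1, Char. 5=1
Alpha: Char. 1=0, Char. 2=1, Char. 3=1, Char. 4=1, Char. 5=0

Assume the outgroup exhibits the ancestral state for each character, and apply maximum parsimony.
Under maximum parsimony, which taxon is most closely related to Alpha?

Character polarity is set by the outgroup: the derived state is whichever differs from the outgroup's state, so for Char. 5 the derived state is '0', and for the remaining characters it is '1'.
Only Beta and Delta show the derived state '1' for Char. 1, supporting them as a clade.
Char. 2: derived state '1' in Alpha, Epsilon, and Gamma only — synapomorphy for {Alpha, Epsilon, Gamma}.
Char. 3 (derived state '1') is shared by Alpha, Epsilon, Gamma, and Theta — a synapomorphy uniting that clade.
All ingroup taxa share the derived state '1' for Char. 4; it defines the ingroup but does not resolve relationships within it.
Char. 5 (derived state '0') is shared by Alpha and Epsilon — a synapomorphy uniting that clade.
Most parsimonious ingroup topology: (((Gamma,(Epsilon,Alpha)),Theta),(Beta,Delta)).
Alpha and Epsilon form a cherry on this tree, so they are sister taxa.

Epsilon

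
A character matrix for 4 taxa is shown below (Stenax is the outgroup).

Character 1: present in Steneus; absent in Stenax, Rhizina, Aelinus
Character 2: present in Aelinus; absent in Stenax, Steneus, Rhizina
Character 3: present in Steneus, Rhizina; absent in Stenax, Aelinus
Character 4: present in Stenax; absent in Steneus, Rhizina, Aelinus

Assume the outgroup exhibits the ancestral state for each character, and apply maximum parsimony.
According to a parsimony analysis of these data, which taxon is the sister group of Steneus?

Rhizina

Character polarity is set by the outgroup: the derived state is whichever differs from the outgroup's state, so for Character 4 the derived state is 'absent', and for the remaining characters it is 'present'.
Character 1: derived state 'present' in Steneus only — an autapomorphy, so it tells us nothing about relationships among taxa.
Character 2 (derived state 'present') is unique to Aelinus (autapomorphy; uninformative for grouping).
Character 3: derived state 'present' in Rhizina and Steneus only — synapomorphy for {Rhizina, Steneus}.
Character 4 (derived state 'absent') is shared by all ingroup taxa — unites the whole ingroup.
Most parsimonious ingroup topology: ((Steneus,Rhizina),Aelinus).
Steneus and Rhizina form a cherry on this tree, so they are sister taxa.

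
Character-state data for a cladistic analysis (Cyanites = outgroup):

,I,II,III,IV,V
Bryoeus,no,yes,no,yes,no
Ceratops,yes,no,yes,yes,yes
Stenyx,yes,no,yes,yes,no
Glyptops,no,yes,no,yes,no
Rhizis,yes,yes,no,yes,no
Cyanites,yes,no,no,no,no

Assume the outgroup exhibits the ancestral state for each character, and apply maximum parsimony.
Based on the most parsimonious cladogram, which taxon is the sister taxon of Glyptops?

Character polarity is set by the outgroup: the derived state is whichever differs from the outgroup's state, so for I the derived state is 'no', and for the remaining characters it is 'yes'.
I: derived state 'no' in Bryoeus and Glyptops only — synapomorphy for {Bryoeus, Glyptops}.
II (derived state 'yes') is shared by Bryoeus, Glyptops, and Rhizis — a synapomorphy uniting that clade.
Only Ceratops and Stenyx show the derived state 'yes' for III, supporting them as a clade.
IV (derived state 'yes') is shared by all ingroup taxa — unites the whole ingroup.
V: derived state 'yes' in Ceratops only — an autapomorphy, so it tells us nothing about relationships among taxa.
Most parsimonious ingroup topology: ((Stenyx,Ceratops),((Bryoeus,Glyptops),Rhizis)).
Glyptops and Bryoeus form a cherry on this tree, so they are sister taxa.

Bryoeus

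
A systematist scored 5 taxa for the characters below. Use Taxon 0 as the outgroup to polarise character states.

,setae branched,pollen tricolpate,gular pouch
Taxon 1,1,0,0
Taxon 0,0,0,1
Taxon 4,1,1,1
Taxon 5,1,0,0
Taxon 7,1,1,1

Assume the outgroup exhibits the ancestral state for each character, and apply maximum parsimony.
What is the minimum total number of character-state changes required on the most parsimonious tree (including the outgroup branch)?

3

Character polarity is set by the outgroup: the derived state is whichever differs from the outgroup's state, so for gular pouch the derived state is '0', and for the remaining characters it is '1'.
setae branched (derived state '1') is shared by all ingroup taxa — unites the whole ingroup.
pollen tricolpate: derived state '1' in Taxon 4 and Taxon 7 only — synapomorphy for {Taxon 4, Taxon 7}.
gular pouch (derived state '0') is shared by Taxon 1 and Taxon 5 — a synapomorphy uniting that clade.
Most parsimonious ingroup topology: ((Taxon 1,Taxon 5),(Taxon 4,Taxon 7)).
Changes per character on this tree: setae branched: 1; pollen tricolpate: 1; gular pouch: 1.
Total = 3.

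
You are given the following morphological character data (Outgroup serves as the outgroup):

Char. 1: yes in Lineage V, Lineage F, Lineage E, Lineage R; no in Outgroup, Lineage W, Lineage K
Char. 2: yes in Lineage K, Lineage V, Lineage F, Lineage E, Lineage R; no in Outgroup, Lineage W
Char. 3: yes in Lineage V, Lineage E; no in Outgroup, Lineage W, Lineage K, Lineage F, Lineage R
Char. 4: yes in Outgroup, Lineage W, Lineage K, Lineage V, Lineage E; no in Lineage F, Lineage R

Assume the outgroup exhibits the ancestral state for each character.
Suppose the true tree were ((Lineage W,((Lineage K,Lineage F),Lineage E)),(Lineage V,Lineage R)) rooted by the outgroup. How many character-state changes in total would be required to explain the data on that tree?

Map each character onto ((Lineage W,((Lineage K,Lineage F),Lineage E)),(Lineage V,Lineage R)) (rooted by Outgroup) and count the minimum state changes it requires (Fitch parsimony):
Char. 1: 3; Char. 2: 2; Char. 3: 2; Char. 4: 2.
Total tree length = 9.

9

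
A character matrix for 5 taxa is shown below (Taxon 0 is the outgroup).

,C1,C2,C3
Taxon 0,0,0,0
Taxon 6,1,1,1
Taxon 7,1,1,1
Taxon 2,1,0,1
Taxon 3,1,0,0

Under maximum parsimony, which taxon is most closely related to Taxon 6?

Taxon 7

The outgroup has state '0' for every character, so '1' is the derived state throughout.
All ingroup taxa share the derived state '1' for C1; it defines the ingroup but does not resolve relationships within it.
C2: derived state '1' in Taxon 6 and Taxon 7 only — synapomorphy for {Taxon 6, Taxon 7}.
Only Taxon 2, Taxon 6, and Taxon 7 show the derived state '1' for C3, supporting them as a clade.
Most parsimonious ingroup topology: (((Taxon 6,Taxon 7),Taxon 2),Taxon 3).
Taxon 6 and Taxon 7 form a cherry on this tree, so they are sister taxa.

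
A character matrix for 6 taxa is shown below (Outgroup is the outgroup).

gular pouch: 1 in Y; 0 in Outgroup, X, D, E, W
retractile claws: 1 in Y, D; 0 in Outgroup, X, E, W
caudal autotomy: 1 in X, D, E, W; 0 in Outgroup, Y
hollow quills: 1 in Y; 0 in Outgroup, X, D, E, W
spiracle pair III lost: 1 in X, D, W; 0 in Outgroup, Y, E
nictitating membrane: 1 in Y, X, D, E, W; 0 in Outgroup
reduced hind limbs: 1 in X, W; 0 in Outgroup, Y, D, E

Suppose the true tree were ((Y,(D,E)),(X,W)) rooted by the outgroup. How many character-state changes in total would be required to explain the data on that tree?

10

Map each character onto ((Y,(D,E)),(X,W)) (rooted by Outgroup) and count the minimum state changes it requires (Fitch parsimony):
gular pouch: 1; retractile claws: 2; caudal autotomy: 2; hollow quills: 1; spiracle pair III lost: 2; nictitating membrane: 1; reduced hind limbs: 1.
Total tree length = 10.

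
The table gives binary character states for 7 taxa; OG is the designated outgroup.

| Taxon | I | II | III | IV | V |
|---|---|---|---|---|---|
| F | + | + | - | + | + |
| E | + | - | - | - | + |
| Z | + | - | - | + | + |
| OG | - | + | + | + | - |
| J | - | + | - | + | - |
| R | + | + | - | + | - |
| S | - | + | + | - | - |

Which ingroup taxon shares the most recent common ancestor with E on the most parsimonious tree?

Character polarity is set by the outgroup: the derived state is whichever differs from the outgroup's state, so for II, III, IV the derived state is '-', and for the remaining characters it is '+'.
I (derived state '+') is shared by E, F, R, and Z — a synapomorphy uniting that clade.
II (derived state '-') is shared by E and Z — a synapomorphy uniting that clade.
Only E, F, J, R, and Z show the derived state '-' for III, supporting them as a clade.
IV groups E and S, which is incompatible with the clades supported by the remaining characters; treating it as convergent (homoplasy) costs fewer steps than any alternative tree.
V: derived state '+' in E, F, and Z only — synapomorphy for {E, F, Z}.
Most parsimonious ingroup topology: (((R,(F,(Z,E))),J),S).
E and Z form a cherry on this tree, so they are sister taxa.

Z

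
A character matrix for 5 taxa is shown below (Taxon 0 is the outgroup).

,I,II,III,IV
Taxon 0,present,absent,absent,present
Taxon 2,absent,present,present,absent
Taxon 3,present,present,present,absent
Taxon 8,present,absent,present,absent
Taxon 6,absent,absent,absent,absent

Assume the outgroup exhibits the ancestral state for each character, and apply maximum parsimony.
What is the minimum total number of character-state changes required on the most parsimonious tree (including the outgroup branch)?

5

Character polarity is set by the outgroup: the derived state is whichever differs from the outgroup's state, so for I, IV the derived state is 'absent', and for the remaining characters it is 'present'.
I groups Taxon 2 and Taxon 6, which is incompatible with the clades supported by the remaining characters; treating it as convergent (homoplasy) costs fewer steps than any alternative tree.
II: derived state 'present' in Taxon 2 and Taxon 3 only — synapomorphy for {Taxon 2, Taxon 3}.
Only Taxon 2, Taxon 3, and Taxon 8 show the derived state 'present' for III, supporting them as a clade.
All ingroup taxa share the derived state 'absent' for IV; it defines the ingroup but does not resolve relationships within it.
Most parsimonious ingroup topology: (((Taxon 2,Taxon 3),Taxon 8),Taxon 6).
Changes per character on this tree: I: 2; II: 1; III: 1; IV: 1.
Total = 5.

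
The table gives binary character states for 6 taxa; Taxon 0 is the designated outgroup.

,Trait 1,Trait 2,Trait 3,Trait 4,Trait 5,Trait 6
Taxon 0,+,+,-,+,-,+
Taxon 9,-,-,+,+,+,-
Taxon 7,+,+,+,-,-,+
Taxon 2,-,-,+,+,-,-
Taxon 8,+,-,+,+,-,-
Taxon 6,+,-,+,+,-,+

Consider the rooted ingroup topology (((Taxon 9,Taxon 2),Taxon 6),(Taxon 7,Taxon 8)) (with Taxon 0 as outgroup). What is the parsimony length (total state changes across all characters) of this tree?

8

Map each character onto (((Taxon 9,Taxon 2),Taxon 6),(Taxon 7,Taxon 8)) (rooted by Taxon 0) and count the minimum state changes it requires (Fitch parsimony):
Trait 1: 1; Trait 2: 2; Trait 3: 1; Trait 4: 1; Trait 5: 1; Trait 6: 2.
Total tree length = 8.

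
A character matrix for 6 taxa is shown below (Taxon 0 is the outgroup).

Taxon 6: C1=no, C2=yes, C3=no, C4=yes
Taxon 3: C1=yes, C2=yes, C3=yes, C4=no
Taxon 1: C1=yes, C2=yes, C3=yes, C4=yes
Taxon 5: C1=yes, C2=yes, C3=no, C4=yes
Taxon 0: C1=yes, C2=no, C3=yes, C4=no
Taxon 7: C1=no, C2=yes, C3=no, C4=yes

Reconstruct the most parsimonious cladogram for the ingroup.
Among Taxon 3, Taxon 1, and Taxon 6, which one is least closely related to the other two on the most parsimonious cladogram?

Character polarity is set by the outgroup: the derived state is whichever differs from the outgroup's state, so for C1, C3 the derived state is 'no', and for the remaining characters it is 'yes'.
Only Taxon 6 and Taxon 7 show the derived state 'no' for C1, supporting them as a clade.
All ingroup taxa share the derived state 'yes' for C2; it defines the ingroup but does not resolve relationships within it.
C3: derived state 'no' in Taxon 5, Taxon 6, and Taxon 7 only — synapomorphy for {Taxon 5, Taxon 6, Taxon 7}.
C4 (derived state 'yes') is shared by Taxon 1, Taxon 5, Taxon 6, and Taxon 7 — a synapomorphy uniting that clade.
Most parsimonious ingroup topology: (((Taxon 5,(Taxon 6,Taxon 7)),Taxon 1),Taxon 3).
Taxon 6 and Taxon 1 share a more recent common ancestor with each other than either does with Taxon 3, so Taxon 3 is the least closely related of the three.

Taxon 3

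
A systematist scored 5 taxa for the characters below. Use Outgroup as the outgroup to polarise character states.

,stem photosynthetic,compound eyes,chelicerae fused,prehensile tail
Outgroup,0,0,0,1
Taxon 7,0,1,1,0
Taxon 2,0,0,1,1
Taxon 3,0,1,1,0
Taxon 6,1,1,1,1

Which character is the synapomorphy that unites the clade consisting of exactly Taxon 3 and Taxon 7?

Character polarity is set by the outgroup: the derived state is whichever differs from the outgroup's state, so for prehensile tail the derived state is '0', and for the remaining characters it is '1'.
stem photosynthetic: derived state '1' in Taxon 6 only — an autapomorphy, so it tells us nothing about relationships among taxa.
Only Taxon 3, Taxon 6, and Taxon 7 show the derived state '1' for compound eyes, supporting them as a clade.
chelicerae fused (derived state '1') is shared by all ingroup taxa — unites the whole ingroup.
Only Taxon 3 and Taxon 7 show the derived state '0' for prehensile tail, supporting them as a clade.
Most parsimonious ingroup topology: (((Taxon 7,Taxon 3),Taxon 6),Taxon 2).
The clade {Taxon 3, Taxon 7} is supported by prehensile tail: its derived state '0' occurs in exactly those taxa and in no other taxon (including the outgroup).

prehensile tail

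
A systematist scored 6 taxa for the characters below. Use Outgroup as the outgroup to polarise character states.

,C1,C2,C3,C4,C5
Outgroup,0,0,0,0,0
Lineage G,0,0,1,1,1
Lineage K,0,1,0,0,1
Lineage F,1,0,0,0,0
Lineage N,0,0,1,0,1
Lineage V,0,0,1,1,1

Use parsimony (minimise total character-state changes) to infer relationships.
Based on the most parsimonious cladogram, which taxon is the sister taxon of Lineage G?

Lineage V

The outgroup has state '0' for every character, so '1' is the derived state throughout.
C1: derived state '1' in Lineage F only — an autapomorphy, so it tells us nothing about relationships among taxa.
C2 (derived state '1') is unique to Lineage K (autapomorphy; uninformative for grouping).
C3: derived state '1' in Lineage G, Lineage N, and Lineage V only — synapomorphy for {Lineage G, Lineage N, Lineage V}.
Only Lineage G and Lineage V show the derived state '1' for C4, supporting them as a clade.
C5: derived state '1' in Lineage G, Lineage K, Lineage N, and Lineage V only — synapomorphy for {Lineage G, Lineage K, Lineage N, Lineage V}.
Most parsimonious ingroup topology: ((((Lineage G,Lineage V),Lineage N),Lineage K),Lineage F).
Lineage G and Lineage V form a cherry on this tree, so they are sister taxa.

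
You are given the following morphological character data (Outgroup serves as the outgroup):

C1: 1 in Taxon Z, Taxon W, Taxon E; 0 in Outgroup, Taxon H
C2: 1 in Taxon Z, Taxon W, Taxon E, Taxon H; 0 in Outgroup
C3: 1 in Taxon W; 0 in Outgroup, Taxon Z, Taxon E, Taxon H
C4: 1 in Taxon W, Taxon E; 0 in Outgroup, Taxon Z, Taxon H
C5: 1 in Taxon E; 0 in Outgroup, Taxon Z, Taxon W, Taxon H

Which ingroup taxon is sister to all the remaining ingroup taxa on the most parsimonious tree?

Taxon H

The outgroup has state '0' for every character, so '1' is the derived state throughout.
C1: derived state '1' in Taxon E, Taxon W, and Taxon Z only — synapomorphy for {Taxon E, Taxon W, Taxon Z}.
C2 (derived state '1') is shared by all ingroup taxa — unites the whole ingroup.
C3: derived state '1' in Taxon W only — an autapomorphy, so it tells us nothing about relationships among taxa.
C4: derived state '1' in Taxon E and Taxon W only — synapomorphy for {Taxon E, Taxon W}.
C5 (derived state '1') is unique to Taxon E (autapomorphy; uninformative for grouping).
Most parsimonious ingroup topology: ((Taxon Z,(Taxon W,Taxon E)),Taxon H).
Taxon H is sister to the clade containing all other ingroup taxa, so it is the earliest-diverging (most basal) ingroup lineage.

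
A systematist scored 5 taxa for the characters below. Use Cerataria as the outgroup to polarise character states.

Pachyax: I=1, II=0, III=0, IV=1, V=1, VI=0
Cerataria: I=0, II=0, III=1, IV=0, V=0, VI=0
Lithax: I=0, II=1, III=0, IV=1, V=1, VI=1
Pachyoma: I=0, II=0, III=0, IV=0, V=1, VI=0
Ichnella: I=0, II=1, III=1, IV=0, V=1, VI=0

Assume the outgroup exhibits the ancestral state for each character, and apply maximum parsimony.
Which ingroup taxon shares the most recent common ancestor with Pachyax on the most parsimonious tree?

Character polarity is set by the outgroup: the derived state is whichever differs from the outgroup's state, so for III the derived state is '0', and for the remaining characters it is '1'.
I: derived state '1' in Pachyax only — an autapomorphy, so it tells us nothing about relationships among taxa.
II groups Ichnella and Lithax, which is incompatible with the clades supported by the remaining characters; treating it as convergent (homoplasy) costs fewer steps than any alternative tree.
III: derived state '0' in Lithax, Pachyax, and Pachyoma only — synapomorphy for {Lithax, Pachyax, Pachyoma}.
Only Lithax and Pachyax show the derived state '1' for IV, supporting them as a clade.
All ingroup taxa share the derived state '1' for V; it defines the ingroup but does not resolve relationships within it.
VI: derived state '1' in Lithax only — an autapomorphy, so it tells us nothing about relationships among taxa.
Most parsimonious ingroup topology: (Ichnella,((Pachyax,Lithax),Pachyoma)).
Pachyax and Lithax form a cherry on this tree, so they are sister taxa.

Lithax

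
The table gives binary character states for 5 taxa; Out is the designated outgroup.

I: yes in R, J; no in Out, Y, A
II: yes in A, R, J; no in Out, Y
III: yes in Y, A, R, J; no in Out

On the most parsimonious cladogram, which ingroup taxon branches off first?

Y

The outgroup has state 'no' for every character, so 'yes' is the derived state throughout.
Only J and R show the derived state 'yes' for I, supporting them as a clade.
II (derived state 'yes') is shared by A, J, and R — a synapomorphy uniting that clade.
III (derived state 'yes') is shared by all ingroup taxa — unites the whole ingroup.
Most parsimonious ingroup topology: (Y,(A,(R,J))).
Y is sister to the clade containing all other ingroup taxa, so it is the earliest-diverging (most basal) ingroup lineage.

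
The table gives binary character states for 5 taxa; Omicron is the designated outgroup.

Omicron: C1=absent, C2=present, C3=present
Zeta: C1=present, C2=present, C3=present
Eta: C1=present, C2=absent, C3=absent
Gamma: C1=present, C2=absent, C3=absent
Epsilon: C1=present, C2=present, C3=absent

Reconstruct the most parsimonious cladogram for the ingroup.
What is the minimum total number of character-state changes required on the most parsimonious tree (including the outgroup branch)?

3

Character polarity is set by the outgroup: the derived state is whichever differs from the outgroup's state, so for C2, C3 the derived state is 'absent', and for the remaining characters it is 'present'.
C1 (derived state 'present') is shared by all ingroup taxa — unites the whole ingroup.
C2: derived state 'absent' in Eta and Gamma only — synapomorphy for {Eta, Gamma}.
C3 (derived state 'absent') is shared by Epsilon, Eta, and Gamma — a synapomorphy uniting that clade.
Most parsimonious ingroup topology: (Zeta,((Eta,Gamma),Epsilon)).
Changes per character on this tree: C1: 1; C2: 1; C3: 1.
Total = 3.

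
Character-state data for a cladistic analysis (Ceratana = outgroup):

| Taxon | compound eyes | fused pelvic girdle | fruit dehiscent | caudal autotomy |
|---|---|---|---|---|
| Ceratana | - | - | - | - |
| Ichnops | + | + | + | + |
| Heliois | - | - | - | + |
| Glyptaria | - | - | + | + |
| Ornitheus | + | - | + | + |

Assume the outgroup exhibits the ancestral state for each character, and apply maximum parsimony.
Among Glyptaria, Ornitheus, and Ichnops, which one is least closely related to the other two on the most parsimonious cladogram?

Glyptaria

The outgroup has state '-' for every character, so '+' is the derived state throughout.
Only Ichnops and Ornitheus show the derived state '+' for compound eyes, supporting them as a clade.
fused pelvic girdle (derived state '+') is unique to Ichnops (autapomorphy; uninformative for grouping).
fruit dehiscent: derived state '+' in Glyptaria, Ichnops, and Ornitheus only — synapomorphy for {Glyptaria, Ichnops, Ornitheus}.
All ingroup taxa share the derived state '+' for caudal autotomy; it defines the ingroup but does not resolve relationships within it.
Most parsimonious ingroup topology: (((Ichnops,Ornitheus),Glyptaria),Heliois).
Ichnops and Ornitheus share a more recent common ancestor with each other than either does with Glyptaria, so Glyptaria is the least closely related of the three.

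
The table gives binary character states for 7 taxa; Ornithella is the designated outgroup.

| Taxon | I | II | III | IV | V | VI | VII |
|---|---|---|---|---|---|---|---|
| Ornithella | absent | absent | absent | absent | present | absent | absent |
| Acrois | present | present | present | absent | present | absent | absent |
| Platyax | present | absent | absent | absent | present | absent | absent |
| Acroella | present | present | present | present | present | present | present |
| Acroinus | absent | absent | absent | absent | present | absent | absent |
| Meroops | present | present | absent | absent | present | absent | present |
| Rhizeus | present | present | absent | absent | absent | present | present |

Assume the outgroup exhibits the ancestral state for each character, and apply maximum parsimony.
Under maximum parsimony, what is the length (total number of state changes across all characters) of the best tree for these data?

8

Character polarity is set by the outgroup: the derived state is whichever differs from the outgroup's state, so for V the derived state is 'absent', and for the remaining characters it is 'present'.
I: derived state 'present' in Acroella, Acrois, Meroops, Platyax, and Rhizeus only — synapomorphy for {Acroella, Acrois, Meroops, Platyax, Rhizeus}.
Only Acroella, Acrois, Meroops, and Rhizeus show the derived state 'present' for II, supporting them as a clade.
III (state 'present') occurs in Acroella and Acrois but conflicts with the nesting implied by the other characters — most parsimoniously interpreted as homoplasy.
IV: derived state 'present' in Acroella only — an autapomorphy, so it tells us nothing about relationships among taxa.
V: derived state 'absent' in Rhizeus only — an autapomorphy, so it tells us nothing about relationships among taxa.
VI (derived state 'present') is shared by Acroella and Rhizeus — a synapomorphy uniting that clade.
VII (derived state 'present') is shared by Acroella, Meroops, and Rhizeus — a synapomorphy uniting that clade.
Most parsimonious ingroup topology: (((Acrois,((Acroella,Rhizeus),Meroops)),Platyax),Acroinus).
Changes per character on this tree: I: 1; II: 1; III: 2; IV: 1; V: 1; VI: 1; VII: 1.
Total = 8.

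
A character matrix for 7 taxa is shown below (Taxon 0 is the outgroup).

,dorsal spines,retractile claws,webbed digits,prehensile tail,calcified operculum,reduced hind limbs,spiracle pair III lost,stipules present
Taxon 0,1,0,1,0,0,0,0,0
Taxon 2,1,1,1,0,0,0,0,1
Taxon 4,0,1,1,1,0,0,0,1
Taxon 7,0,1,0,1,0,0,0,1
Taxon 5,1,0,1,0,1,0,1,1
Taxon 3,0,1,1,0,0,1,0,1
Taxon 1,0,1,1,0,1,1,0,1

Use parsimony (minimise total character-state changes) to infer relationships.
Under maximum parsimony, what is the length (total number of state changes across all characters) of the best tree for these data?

Character polarity is set by the outgroup: the derived state is whichever differs from the outgroup's state, so for dorsal spines, webbed digits the derived state is '0', and for the remaining characters it is '1'.
dorsal spines: derived state '0' in Taxon 1, Taxon 3, Taxon 4, and Taxon 7 only — synapomorphy for {Taxon 1, Taxon 3, Taxon 4, Taxon 7}.
retractile claws: derived state '1' in Taxon 1, Taxon 2, Taxon 3, Taxon 4, and Taxon 7 only — synapomorphy for {Taxon 1, Taxon 2, Taxon 3, Taxon 4, Taxon 7}.
webbed digits (derived state '0') is unique to Taxon 7 (autapomorphy; uninformative for grouping).
prehensile tail: derived state '1' in Taxon 4 and Taxon 7 only — synapomorphy for {Taxon 4, Taxon 7}.
calcified operculum (state '1') occurs in Taxon 1 and Taxon 5 but conflicts with the nesting implied by the other characters — most parsimoniously interpreted as homoplasy.
reduced hind limbs (derived state '1') is shared by Taxon 1 and Taxon 3 — a synapomorphy uniting that clade.
spiracle pair III lost (derived state '1') is unique to Taxon 5 (autapomorphy; uninformative for grouping).
stipules present (derived state '1') is shared by all ingroup taxa — unites the whole ingroup.
Most parsimonious ingroup topology: ((Taxon 2,((Taxon 4,Taxon 7),(Taxon 3,Taxon 1))),Taxon 5).
Changes per character on this tree: dorsal spines: 1; retractile claws: 1; webbed digits: 1; prehensile tail: 1; calcified operculum: 2; reduced hind limbs: 1; spiracle pair III lost: 1; stipules present: 1.
Total = 9.

9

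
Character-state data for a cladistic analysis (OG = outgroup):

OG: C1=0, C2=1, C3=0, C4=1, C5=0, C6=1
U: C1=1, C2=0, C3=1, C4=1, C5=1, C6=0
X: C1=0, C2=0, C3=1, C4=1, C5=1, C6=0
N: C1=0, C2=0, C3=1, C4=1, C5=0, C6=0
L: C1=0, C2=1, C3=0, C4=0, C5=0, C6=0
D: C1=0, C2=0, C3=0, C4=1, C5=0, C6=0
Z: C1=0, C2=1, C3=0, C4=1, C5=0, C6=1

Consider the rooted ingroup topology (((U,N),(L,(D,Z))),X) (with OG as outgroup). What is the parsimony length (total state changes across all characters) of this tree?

Map each character onto (((U,N),(L,(D,Z))),X) (rooted by OG) and count the minimum state changes it requires (Fitch parsimony):
C1: 1; C2: 3; C3: 2; C4: 1; C5: 2; C6: 2.
Total tree length = 11.

11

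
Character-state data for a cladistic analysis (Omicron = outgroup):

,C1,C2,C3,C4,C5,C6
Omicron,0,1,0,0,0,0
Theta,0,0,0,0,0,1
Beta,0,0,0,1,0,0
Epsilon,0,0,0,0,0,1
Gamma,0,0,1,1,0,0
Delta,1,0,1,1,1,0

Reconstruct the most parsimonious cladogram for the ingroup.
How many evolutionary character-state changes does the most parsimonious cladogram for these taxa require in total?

Character polarity is set by the outgroup: the derived state is whichever differs from the outgroup's state, so for C2 the derived state is '0', and for the remaining characters it is '1'.
C1: derived state '1' in Delta only — an autapomorphy, so it tells us nothing about relationships among taxa.
C2 (derived state '0') is shared by all ingroup taxa — unites the whole ingroup.
C3 (derived state '1') is shared by Delta and Gamma — a synapomorphy uniting that clade.
C4 (derived state '1') is shared by Beta, Delta, and Gamma — a synapomorphy uniting that clade.
C5 (derived state '1') is unique to Delta (autapomorphy; uninformative for grouping).
C6: derived state '1' in Epsilon and Theta only — synapomorphy for {Epsilon, Theta}.
Most parsimonious ingroup topology: ((Theta,Epsilon),((Delta,Gamma),Beta)).
Changes per character on this tree: C1: 1; C2: 1; C3: 1; C4: 1; C5: 1; C6: 1.
Total = 6.

6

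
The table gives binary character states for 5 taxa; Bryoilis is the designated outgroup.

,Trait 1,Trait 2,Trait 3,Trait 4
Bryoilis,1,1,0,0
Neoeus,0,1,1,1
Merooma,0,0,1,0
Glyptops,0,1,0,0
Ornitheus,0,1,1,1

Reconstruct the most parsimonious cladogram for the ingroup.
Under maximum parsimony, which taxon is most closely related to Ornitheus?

Neoeus

Character polarity is set by the outgroup: the derived state is whichever differs from the outgroup's state, so for Trait 1, Trait 2 the derived state is '0', and for the remaining characters it is '1'.
Trait 1 (derived state '0') is shared by all ingroup taxa — unites the whole ingroup.
Trait 2 (derived state '0') is unique to Merooma (autapomorphy; uninformative for grouping).
Trait 3: derived state '1' in Merooma, Neoeus, and Ornitheus only — synapomorphy for {Merooma, Neoeus, Ornitheus}.
Trait 4 (derived state '1') is shared by Neoeus and Ornitheus — a synapomorphy uniting that clade.
Most parsimonious ingroup topology: (((Neoeus,Ornitheus),Merooma),Glyptops).
Ornitheus and Neoeus form a cherry on this tree, so they are sister taxa.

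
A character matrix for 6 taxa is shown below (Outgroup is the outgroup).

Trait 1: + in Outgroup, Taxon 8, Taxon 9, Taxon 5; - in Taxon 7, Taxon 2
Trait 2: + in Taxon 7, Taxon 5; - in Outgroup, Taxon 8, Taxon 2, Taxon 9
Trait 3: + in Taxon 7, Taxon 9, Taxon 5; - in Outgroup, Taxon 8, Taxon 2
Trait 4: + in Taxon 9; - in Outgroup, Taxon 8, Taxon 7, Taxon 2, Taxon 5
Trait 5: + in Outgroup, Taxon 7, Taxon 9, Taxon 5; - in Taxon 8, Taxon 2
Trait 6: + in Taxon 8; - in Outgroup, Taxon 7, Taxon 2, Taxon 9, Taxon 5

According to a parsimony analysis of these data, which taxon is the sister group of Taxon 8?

Taxon 2

Character polarity is set by the outgroup: the derived state is whichever differs from the outgroup's state, so for Trait 1, Trait 5 the derived state is '-', and for the remaining characters it is '+'.
Trait 1 groups Taxon 2 and Taxon 7, which is incompatible with the clades supported by the remaining characters; treating it as convergent (homoplasy) costs fewer steps than any alternative tree.
Only Taxon 5 and Taxon 7 show the derived state '+' for Trait 2, supporting them as a clade.
Trait 3 (derived state '+') is shared by Taxon 5, Taxon 7, and Taxon 9 — a synapomorphy uniting that clade.
Trait 4: derived state '+' in Taxon 9 only — an autapomorphy, so it tells us nothing about relationships among taxa.
Only Taxon 2 and Taxon 8 show the derived state '-' for Trait 5, supporting them as a clade.
Trait 6 (derived state '+') is unique to Taxon 8 (autapomorphy; uninformative for grouping).
Most parsimonious ingroup topology: ((Taxon 8,Taxon 2),((Taxon 7,Taxon 5),Taxon 9)).
Taxon 8 and Taxon 2 form a cherry on this tree, so they are sister taxa.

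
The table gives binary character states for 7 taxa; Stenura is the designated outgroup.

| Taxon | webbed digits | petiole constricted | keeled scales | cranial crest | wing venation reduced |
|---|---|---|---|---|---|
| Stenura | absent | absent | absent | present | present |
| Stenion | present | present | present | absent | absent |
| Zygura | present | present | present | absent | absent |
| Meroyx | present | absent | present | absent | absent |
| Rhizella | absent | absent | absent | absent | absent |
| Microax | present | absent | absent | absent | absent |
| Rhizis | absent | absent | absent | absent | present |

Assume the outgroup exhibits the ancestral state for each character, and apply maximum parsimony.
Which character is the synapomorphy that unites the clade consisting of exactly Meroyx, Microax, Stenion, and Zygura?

Character polarity is set by the outgroup: the derived state is whichever differs from the outgroup's state, so for cranial crest, wing venation reduced the derived state is 'absent', and for the remaining characters it is 'present'.
webbed digits (derived state 'present') is shared by Meroyx, Microax, Stenion, and Zygura — a synapomorphy uniting that clade.
petiole constricted (derived state 'present') is shared by Stenion and Zygura — a synapomorphy uniting that clade.
keeled scales: derived state 'present' in Meroyx, Stenion, and Zygura only — synapomorphy for {Meroyx, Stenion, Zygura}.
cranial crest (derived state 'absent') is shared by all ingroup taxa — unites the whole ingroup.
Only Meroyx, Microax, Rhizella, Stenion, and Zygura show the derived state 'absent' for wing venation reduced, supporting them as a clade.
Most parsimonious ingroup topology: (((((Stenion,Zygura),Meroyx),Microax),Rhizella),Rhizis).
The clade {Meroyx, Microax, Stenion, Zygura} is supported by webbed digits: its derived state 'present' occurs in exactly those taxa and in no other taxon (including the outgroup).

webbed digits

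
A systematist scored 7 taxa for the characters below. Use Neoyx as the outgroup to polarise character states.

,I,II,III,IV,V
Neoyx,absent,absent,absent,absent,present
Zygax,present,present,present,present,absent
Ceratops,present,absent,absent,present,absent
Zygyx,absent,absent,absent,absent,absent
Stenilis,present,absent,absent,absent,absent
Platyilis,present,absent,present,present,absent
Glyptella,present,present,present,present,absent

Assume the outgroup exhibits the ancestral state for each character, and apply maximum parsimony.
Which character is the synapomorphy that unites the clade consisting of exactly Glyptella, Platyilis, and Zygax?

III

Character polarity is set by the outgroup: the derived state is whichever differs from the outgroup's state, so for V the derived state is 'absent', and for the remaining characters it is 'present'.
Only Ceratops, Glyptella, Platyilis, Stenilis, and Zygax show the derived state 'present' for I, supporting them as a clade.
Only Glyptella and Zygax show the derived state 'present' for II, supporting them as a clade.
Only Glyptella, Platyilis, and Zygax show the derived state 'present' for III, supporting them as a clade.
IV: derived state 'present' in Ceratops, Glyptella, Platyilis, and Zygax only — synapomorphy for {Ceratops, Glyptella, Platyilis, Zygax}.
All ingroup taxa share the derived state 'absent' for V; it defines the ingroup but does not resolve relationships within it.
Most parsimonious ingroup topology: (((((Zygax,Glyptella),Platyilis),Ceratops),Stenilis),Zygyx).
The clade {Glyptella, Platyilis, Zygax} is supported by III: its derived state 'present' occurs in exactly those taxa and in no other taxon (including the outgroup).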